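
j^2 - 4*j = j*(j - 4)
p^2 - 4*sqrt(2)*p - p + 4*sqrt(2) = (p - 1)*(p - 4*sqrt(2))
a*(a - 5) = a^2 - 5*a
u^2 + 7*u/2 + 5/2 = (u + 1)*(u + 5/2)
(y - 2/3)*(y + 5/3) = y^2 + y - 10/9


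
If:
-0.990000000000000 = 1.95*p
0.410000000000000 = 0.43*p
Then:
No Solution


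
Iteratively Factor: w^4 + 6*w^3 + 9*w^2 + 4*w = (w + 4)*(w^3 + 2*w^2 + w) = w*(w + 4)*(w^2 + 2*w + 1) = w*(w + 1)*(w + 4)*(w + 1)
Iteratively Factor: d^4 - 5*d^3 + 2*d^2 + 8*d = (d - 2)*(d^3 - 3*d^2 - 4*d) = (d - 2)*(d + 1)*(d^2 - 4*d) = (d - 4)*(d - 2)*(d + 1)*(d)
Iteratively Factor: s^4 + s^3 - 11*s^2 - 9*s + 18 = (s + 3)*(s^3 - 2*s^2 - 5*s + 6) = (s - 1)*(s + 3)*(s^2 - s - 6) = (s - 1)*(s + 2)*(s + 3)*(s - 3)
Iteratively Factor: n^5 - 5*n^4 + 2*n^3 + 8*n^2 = (n + 1)*(n^4 - 6*n^3 + 8*n^2) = (n - 4)*(n + 1)*(n^3 - 2*n^2) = n*(n - 4)*(n + 1)*(n^2 - 2*n) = n^2*(n - 4)*(n + 1)*(n - 2)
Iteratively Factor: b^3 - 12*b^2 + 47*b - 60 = (b - 5)*(b^2 - 7*b + 12) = (b - 5)*(b - 3)*(b - 4)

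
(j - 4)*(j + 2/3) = j^2 - 10*j/3 - 8/3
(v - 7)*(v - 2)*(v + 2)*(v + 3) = v^4 - 4*v^3 - 25*v^2 + 16*v + 84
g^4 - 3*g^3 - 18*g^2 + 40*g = g*(g - 5)*(g - 2)*(g + 4)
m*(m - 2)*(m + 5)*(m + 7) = m^4 + 10*m^3 + 11*m^2 - 70*m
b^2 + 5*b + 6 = (b + 2)*(b + 3)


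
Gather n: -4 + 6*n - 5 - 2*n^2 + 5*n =-2*n^2 + 11*n - 9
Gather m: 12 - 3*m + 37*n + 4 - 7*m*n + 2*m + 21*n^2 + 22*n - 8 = m*(-7*n - 1) + 21*n^2 + 59*n + 8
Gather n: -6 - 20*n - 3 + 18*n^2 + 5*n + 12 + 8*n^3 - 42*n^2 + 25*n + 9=8*n^3 - 24*n^2 + 10*n + 12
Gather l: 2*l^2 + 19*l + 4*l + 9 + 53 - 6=2*l^2 + 23*l + 56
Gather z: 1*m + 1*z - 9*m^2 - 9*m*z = -9*m^2 + m + z*(1 - 9*m)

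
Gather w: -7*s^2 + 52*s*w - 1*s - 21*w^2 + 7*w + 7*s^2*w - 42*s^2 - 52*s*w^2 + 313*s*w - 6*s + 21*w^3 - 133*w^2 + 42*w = -49*s^2 - 7*s + 21*w^3 + w^2*(-52*s - 154) + w*(7*s^2 + 365*s + 49)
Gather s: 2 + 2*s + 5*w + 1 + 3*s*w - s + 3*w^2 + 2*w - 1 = s*(3*w + 1) + 3*w^2 + 7*w + 2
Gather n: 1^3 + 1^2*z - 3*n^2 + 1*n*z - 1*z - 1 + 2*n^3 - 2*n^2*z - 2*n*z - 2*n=2*n^3 + n^2*(-2*z - 3) + n*(-z - 2)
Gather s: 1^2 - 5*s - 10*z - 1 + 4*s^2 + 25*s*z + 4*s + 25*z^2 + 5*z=4*s^2 + s*(25*z - 1) + 25*z^2 - 5*z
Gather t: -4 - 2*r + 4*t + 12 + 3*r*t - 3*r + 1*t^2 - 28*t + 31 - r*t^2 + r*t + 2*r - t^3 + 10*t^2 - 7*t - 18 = -3*r - t^3 + t^2*(11 - r) + t*(4*r - 31) + 21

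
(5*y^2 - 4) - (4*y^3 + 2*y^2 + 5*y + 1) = -4*y^3 + 3*y^2 - 5*y - 5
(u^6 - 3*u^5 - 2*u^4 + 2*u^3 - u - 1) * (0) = 0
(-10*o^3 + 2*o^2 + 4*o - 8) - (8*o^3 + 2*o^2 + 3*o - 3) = -18*o^3 + o - 5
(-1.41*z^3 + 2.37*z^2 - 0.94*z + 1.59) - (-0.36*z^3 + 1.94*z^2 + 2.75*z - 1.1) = -1.05*z^3 + 0.43*z^2 - 3.69*z + 2.69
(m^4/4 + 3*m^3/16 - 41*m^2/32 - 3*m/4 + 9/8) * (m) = m^5/4 + 3*m^4/16 - 41*m^3/32 - 3*m^2/4 + 9*m/8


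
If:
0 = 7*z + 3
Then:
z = -3/7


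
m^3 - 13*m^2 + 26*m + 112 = (m - 8)*(m - 7)*(m + 2)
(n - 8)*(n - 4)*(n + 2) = n^3 - 10*n^2 + 8*n + 64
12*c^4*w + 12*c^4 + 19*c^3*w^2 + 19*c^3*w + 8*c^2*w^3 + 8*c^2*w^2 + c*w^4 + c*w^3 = (c + w)*(3*c + w)*(4*c + w)*(c*w + c)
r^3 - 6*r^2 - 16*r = r*(r - 8)*(r + 2)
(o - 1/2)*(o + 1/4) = o^2 - o/4 - 1/8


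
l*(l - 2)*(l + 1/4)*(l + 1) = l^4 - 3*l^3/4 - 9*l^2/4 - l/2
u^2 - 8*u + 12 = (u - 6)*(u - 2)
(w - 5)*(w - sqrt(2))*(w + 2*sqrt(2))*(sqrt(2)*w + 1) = sqrt(2)*w^4 - 5*sqrt(2)*w^3 + 3*w^3 - 15*w^2 - 3*sqrt(2)*w^2 - 4*w + 15*sqrt(2)*w + 20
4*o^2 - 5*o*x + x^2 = (-4*o + x)*(-o + x)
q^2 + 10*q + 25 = (q + 5)^2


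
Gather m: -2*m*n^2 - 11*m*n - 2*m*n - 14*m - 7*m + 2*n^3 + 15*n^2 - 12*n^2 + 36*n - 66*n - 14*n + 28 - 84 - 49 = m*(-2*n^2 - 13*n - 21) + 2*n^3 + 3*n^2 - 44*n - 105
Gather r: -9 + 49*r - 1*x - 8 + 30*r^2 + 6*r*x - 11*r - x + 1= 30*r^2 + r*(6*x + 38) - 2*x - 16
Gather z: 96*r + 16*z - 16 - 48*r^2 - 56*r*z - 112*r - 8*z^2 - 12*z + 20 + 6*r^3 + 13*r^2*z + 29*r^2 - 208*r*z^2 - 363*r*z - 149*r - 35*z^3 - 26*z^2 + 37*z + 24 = 6*r^3 - 19*r^2 - 165*r - 35*z^3 + z^2*(-208*r - 34) + z*(13*r^2 - 419*r + 41) + 28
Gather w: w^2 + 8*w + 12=w^2 + 8*w + 12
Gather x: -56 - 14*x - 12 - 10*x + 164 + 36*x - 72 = 12*x + 24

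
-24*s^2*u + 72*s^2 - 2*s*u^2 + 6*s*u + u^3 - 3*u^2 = (-6*s + u)*(4*s + u)*(u - 3)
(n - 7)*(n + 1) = n^2 - 6*n - 7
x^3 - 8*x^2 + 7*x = x*(x - 7)*(x - 1)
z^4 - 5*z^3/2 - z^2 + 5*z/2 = z*(z - 5/2)*(z - 1)*(z + 1)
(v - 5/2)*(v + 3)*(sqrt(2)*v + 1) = sqrt(2)*v^3 + sqrt(2)*v^2/2 + v^2 - 15*sqrt(2)*v/2 + v/2 - 15/2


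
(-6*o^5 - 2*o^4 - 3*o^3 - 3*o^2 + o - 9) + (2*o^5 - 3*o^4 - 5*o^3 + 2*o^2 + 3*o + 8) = -4*o^5 - 5*o^4 - 8*o^3 - o^2 + 4*o - 1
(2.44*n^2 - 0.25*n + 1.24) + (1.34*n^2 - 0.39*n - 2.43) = 3.78*n^2 - 0.64*n - 1.19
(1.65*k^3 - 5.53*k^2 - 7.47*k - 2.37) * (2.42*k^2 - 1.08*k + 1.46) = 3.993*k^5 - 15.1646*k^4 - 9.696*k^3 - 5.7416*k^2 - 8.3466*k - 3.4602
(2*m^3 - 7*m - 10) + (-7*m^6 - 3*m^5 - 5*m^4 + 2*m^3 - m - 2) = -7*m^6 - 3*m^5 - 5*m^4 + 4*m^3 - 8*m - 12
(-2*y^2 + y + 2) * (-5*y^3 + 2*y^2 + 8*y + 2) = 10*y^5 - 9*y^4 - 24*y^3 + 8*y^2 + 18*y + 4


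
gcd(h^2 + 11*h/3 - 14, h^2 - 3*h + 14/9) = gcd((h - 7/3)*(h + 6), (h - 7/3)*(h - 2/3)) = h - 7/3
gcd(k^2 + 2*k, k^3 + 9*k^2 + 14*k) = k^2 + 2*k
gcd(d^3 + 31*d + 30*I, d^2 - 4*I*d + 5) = d + I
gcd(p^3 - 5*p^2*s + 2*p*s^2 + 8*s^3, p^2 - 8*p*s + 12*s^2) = p - 2*s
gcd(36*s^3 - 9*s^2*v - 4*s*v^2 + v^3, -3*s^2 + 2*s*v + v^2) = 3*s + v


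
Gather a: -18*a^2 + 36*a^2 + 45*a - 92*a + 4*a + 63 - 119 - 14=18*a^2 - 43*a - 70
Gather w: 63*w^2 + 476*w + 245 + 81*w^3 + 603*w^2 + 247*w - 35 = 81*w^3 + 666*w^2 + 723*w + 210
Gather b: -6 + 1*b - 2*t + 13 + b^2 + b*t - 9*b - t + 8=b^2 + b*(t - 8) - 3*t + 15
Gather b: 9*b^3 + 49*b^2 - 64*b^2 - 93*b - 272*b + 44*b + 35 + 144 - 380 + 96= 9*b^3 - 15*b^2 - 321*b - 105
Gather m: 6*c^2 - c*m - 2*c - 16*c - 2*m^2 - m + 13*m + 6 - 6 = 6*c^2 - 18*c - 2*m^2 + m*(12 - c)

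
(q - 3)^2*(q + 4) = q^3 - 2*q^2 - 15*q + 36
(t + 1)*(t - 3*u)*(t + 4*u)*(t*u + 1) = t^4*u + t^3*u^2 + t^3*u + t^3 - 12*t^2*u^3 + t^2*u^2 + t^2*u + t^2 - 12*t*u^3 - 12*t*u^2 + t*u - 12*u^2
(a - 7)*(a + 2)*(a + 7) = a^3 + 2*a^2 - 49*a - 98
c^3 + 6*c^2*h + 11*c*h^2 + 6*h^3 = (c + h)*(c + 2*h)*(c + 3*h)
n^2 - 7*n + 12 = (n - 4)*(n - 3)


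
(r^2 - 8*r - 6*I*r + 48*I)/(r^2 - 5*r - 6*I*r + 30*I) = (r - 8)/(r - 5)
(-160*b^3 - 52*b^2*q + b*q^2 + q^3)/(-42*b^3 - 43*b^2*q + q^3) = (160*b^3 + 52*b^2*q - b*q^2 - q^3)/(42*b^3 + 43*b^2*q - q^3)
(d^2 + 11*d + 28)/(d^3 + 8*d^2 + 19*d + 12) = (d + 7)/(d^2 + 4*d + 3)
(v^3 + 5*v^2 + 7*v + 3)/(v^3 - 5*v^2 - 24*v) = (v^2 + 2*v + 1)/(v*(v - 8))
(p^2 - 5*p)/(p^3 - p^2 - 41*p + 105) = p/(p^2 + 4*p - 21)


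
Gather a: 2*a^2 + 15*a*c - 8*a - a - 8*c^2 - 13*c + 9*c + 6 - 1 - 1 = 2*a^2 + a*(15*c - 9) - 8*c^2 - 4*c + 4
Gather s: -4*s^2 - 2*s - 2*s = -4*s^2 - 4*s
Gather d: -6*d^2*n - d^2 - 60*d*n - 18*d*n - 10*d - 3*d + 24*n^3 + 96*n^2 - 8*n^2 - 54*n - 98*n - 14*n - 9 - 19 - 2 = d^2*(-6*n - 1) + d*(-78*n - 13) + 24*n^3 + 88*n^2 - 166*n - 30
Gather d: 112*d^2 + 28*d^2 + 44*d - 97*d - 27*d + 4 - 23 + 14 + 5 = 140*d^2 - 80*d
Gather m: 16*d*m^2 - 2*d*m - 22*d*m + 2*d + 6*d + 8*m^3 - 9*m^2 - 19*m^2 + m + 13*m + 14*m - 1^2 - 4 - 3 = 8*d + 8*m^3 + m^2*(16*d - 28) + m*(28 - 24*d) - 8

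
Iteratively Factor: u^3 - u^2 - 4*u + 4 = (u - 1)*(u^2 - 4) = (u - 2)*(u - 1)*(u + 2)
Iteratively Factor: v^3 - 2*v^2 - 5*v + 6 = (v - 1)*(v^2 - v - 6) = (v - 1)*(v + 2)*(v - 3)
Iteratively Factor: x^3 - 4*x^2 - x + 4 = (x - 4)*(x^2 - 1) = (x - 4)*(x - 1)*(x + 1)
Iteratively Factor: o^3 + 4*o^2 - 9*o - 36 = (o - 3)*(o^2 + 7*o + 12) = (o - 3)*(o + 4)*(o + 3)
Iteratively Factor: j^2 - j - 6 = (j - 3)*(j + 2)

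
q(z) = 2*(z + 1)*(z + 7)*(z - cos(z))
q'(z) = 2*(z + 1)*(z + 7)*(sin(z) + 1) + 2*(z + 1)*(z - cos(z)) + 2*(z + 7)*(z - cos(z))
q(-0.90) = -1.86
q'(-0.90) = -18.60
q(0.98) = 13.37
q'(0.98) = 66.27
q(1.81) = 101.35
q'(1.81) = 145.19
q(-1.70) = 11.66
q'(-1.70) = -14.52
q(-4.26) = 68.30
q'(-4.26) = -29.96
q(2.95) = 309.05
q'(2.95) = 202.87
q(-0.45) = -9.73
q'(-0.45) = -15.11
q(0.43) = -10.18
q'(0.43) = 21.62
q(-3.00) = 32.16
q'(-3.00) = -21.78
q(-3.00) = 32.16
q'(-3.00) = -21.78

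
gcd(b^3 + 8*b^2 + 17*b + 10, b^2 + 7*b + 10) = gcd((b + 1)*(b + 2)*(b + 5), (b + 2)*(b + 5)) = b^2 + 7*b + 10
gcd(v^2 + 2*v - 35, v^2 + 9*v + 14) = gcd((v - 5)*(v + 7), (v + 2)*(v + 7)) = v + 7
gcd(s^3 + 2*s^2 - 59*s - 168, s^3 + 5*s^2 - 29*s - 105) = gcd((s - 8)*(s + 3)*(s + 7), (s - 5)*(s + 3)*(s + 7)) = s^2 + 10*s + 21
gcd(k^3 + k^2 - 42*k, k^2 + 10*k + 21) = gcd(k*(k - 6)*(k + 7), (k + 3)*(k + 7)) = k + 7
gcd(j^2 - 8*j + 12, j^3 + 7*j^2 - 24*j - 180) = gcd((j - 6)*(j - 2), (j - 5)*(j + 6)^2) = 1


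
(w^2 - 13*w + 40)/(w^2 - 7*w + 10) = (w - 8)/(w - 2)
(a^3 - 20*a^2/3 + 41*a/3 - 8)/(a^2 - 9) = (3*a^2 - 11*a + 8)/(3*(a + 3))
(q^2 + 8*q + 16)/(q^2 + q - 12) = (q + 4)/(q - 3)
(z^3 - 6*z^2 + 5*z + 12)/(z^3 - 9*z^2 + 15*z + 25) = (z^2 - 7*z + 12)/(z^2 - 10*z + 25)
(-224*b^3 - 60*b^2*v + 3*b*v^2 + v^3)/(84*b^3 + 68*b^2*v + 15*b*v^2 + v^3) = (-32*b^2 - 4*b*v + v^2)/(12*b^2 + 8*b*v + v^2)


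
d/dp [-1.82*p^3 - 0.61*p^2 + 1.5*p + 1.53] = -5.46*p^2 - 1.22*p + 1.5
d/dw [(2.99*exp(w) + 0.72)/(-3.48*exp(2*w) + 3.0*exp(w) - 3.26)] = (10.4052*exp(2*w) + 5.0112*exp(w) - 11.9074)*exp(w)/(12.1104*exp(4*w) - 20.88*exp(3*w) + 31.6896*exp(2*w) - 19.56*exp(w) + 10.6276)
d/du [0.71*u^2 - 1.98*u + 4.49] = 1.42*u - 1.98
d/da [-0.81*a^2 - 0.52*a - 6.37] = -1.62*a - 0.52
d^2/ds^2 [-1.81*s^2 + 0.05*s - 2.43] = -3.62000000000000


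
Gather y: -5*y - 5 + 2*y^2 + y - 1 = 2*y^2 - 4*y - 6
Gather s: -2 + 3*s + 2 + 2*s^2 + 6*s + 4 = 2*s^2 + 9*s + 4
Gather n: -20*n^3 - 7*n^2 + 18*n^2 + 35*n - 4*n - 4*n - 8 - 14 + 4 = -20*n^3 + 11*n^2 + 27*n - 18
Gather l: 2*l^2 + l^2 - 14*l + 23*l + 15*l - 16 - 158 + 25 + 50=3*l^2 + 24*l - 99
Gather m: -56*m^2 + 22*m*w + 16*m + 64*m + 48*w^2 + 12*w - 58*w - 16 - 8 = -56*m^2 + m*(22*w + 80) + 48*w^2 - 46*w - 24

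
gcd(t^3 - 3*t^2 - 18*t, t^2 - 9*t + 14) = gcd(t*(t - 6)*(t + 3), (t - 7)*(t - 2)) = 1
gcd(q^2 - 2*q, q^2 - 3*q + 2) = q - 2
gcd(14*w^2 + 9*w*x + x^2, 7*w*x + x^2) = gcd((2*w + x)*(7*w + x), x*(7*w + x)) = 7*w + x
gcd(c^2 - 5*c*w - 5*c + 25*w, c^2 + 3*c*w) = 1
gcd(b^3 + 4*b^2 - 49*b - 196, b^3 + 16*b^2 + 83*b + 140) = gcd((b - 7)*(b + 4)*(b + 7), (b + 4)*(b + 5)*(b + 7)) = b^2 + 11*b + 28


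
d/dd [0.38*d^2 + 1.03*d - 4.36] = 0.76*d + 1.03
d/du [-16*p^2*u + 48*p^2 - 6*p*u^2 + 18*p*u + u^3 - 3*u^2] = -16*p^2 - 12*p*u + 18*p + 3*u^2 - 6*u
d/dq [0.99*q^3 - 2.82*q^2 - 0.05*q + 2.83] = 2.97*q^2 - 5.64*q - 0.05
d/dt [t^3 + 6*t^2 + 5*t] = 3*t^2 + 12*t + 5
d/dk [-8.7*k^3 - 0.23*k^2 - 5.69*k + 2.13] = -26.1*k^2 - 0.46*k - 5.69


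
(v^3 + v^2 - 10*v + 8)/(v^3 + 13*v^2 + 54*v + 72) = (v^2 - 3*v + 2)/(v^2 + 9*v + 18)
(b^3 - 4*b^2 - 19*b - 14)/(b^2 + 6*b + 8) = (b^2 - 6*b - 7)/(b + 4)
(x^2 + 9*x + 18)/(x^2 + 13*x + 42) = (x + 3)/(x + 7)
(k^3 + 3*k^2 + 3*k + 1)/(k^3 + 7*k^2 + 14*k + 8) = (k^2 + 2*k + 1)/(k^2 + 6*k + 8)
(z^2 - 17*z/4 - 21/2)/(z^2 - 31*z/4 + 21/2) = (4*z + 7)/(4*z - 7)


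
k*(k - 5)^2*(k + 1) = k^4 - 9*k^3 + 15*k^2 + 25*k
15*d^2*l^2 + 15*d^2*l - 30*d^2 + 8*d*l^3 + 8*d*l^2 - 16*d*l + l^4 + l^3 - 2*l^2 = (3*d + l)*(5*d + l)*(l - 1)*(l + 2)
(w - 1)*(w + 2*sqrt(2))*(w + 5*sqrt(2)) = w^3 - w^2 + 7*sqrt(2)*w^2 - 7*sqrt(2)*w + 20*w - 20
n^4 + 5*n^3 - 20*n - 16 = (n - 2)*(n + 1)*(n + 2)*(n + 4)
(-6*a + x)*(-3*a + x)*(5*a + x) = 90*a^3 - 27*a^2*x - 4*a*x^2 + x^3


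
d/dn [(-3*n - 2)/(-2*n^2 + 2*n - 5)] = (-6*n^2 - 8*n + 19)/(4*n^4 - 8*n^3 + 24*n^2 - 20*n + 25)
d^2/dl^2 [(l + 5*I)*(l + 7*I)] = 2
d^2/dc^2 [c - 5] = 0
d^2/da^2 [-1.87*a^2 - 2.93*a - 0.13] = -3.74000000000000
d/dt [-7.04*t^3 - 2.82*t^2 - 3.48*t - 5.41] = -21.12*t^2 - 5.64*t - 3.48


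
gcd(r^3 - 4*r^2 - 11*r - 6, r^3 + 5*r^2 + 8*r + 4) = r + 1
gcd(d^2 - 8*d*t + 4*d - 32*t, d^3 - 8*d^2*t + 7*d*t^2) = 1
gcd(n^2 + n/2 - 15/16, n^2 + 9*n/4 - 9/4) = n - 3/4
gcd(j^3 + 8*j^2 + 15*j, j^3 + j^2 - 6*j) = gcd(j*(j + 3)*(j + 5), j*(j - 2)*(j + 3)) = j^2 + 3*j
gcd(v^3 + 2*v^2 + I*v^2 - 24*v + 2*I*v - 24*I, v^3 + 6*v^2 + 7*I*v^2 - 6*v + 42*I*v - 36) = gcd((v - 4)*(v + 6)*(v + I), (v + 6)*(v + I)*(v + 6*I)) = v^2 + v*(6 + I) + 6*I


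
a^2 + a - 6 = (a - 2)*(a + 3)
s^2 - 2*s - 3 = (s - 3)*(s + 1)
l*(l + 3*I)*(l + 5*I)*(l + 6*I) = l^4 + 14*I*l^3 - 63*l^2 - 90*I*l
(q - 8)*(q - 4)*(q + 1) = q^3 - 11*q^2 + 20*q + 32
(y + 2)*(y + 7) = y^2 + 9*y + 14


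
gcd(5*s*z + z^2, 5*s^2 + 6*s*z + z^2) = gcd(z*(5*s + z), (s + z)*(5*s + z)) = 5*s + z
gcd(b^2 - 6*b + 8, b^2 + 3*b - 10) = b - 2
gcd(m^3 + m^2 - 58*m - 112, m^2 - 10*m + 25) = 1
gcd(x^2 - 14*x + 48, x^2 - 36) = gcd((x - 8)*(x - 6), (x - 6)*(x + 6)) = x - 6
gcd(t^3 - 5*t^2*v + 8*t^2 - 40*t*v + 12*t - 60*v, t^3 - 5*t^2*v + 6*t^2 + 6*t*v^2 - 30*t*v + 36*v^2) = t + 6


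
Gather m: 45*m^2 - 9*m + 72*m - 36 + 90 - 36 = 45*m^2 + 63*m + 18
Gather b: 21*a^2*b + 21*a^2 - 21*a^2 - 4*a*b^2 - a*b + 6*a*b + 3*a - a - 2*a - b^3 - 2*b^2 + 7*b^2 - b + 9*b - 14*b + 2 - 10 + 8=-b^3 + b^2*(5 - 4*a) + b*(21*a^2 + 5*a - 6)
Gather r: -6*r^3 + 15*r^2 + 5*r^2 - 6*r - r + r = -6*r^3 + 20*r^2 - 6*r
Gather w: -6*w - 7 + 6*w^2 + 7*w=6*w^2 + w - 7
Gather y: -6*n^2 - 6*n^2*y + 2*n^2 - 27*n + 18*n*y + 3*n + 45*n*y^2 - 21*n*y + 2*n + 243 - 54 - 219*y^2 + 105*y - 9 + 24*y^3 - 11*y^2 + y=-4*n^2 - 22*n + 24*y^3 + y^2*(45*n - 230) + y*(-6*n^2 - 3*n + 106) + 180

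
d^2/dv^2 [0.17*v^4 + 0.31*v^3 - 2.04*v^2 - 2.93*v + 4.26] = 2.04*v^2 + 1.86*v - 4.08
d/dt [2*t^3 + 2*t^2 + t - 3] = 6*t^2 + 4*t + 1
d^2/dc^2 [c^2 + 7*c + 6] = 2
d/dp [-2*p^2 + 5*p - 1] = 5 - 4*p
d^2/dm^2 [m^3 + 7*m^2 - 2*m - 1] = 6*m + 14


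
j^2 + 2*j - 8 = (j - 2)*(j + 4)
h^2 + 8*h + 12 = (h + 2)*(h + 6)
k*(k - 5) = k^2 - 5*k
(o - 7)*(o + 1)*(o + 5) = o^3 - o^2 - 37*o - 35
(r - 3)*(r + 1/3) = r^2 - 8*r/3 - 1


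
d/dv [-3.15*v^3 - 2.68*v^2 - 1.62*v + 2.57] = -9.45*v^2 - 5.36*v - 1.62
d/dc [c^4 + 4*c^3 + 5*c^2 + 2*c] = 4*c^3 + 12*c^2 + 10*c + 2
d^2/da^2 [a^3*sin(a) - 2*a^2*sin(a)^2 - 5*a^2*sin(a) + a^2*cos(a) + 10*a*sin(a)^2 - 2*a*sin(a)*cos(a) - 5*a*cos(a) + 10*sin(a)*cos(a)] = -a^3*sin(a) + 5*sqrt(2)*a^2*sin(a + pi/4) - 4*a^2*cos(2*a) + 2*a*sin(a) - 4*a*sin(2*a) - 15*a*cos(a) + 20*a*cos(2*a) + 2*cos(a) - 2*cos(2*a) - 2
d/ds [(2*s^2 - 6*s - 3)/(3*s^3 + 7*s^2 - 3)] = 3*(-2*s^4 + 12*s^3 + 23*s^2 + 10*s + 6)/(9*s^6 + 42*s^5 + 49*s^4 - 18*s^3 - 42*s^2 + 9)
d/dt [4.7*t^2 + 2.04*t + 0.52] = 9.4*t + 2.04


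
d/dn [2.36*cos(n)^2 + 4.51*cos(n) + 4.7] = -(4.72*cos(n) + 4.51)*sin(n)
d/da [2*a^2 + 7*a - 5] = 4*a + 7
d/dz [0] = 0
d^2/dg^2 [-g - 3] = 0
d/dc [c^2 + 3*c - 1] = 2*c + 3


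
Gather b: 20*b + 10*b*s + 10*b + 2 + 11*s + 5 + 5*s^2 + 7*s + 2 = b*(10*s + 30) + 5*s^2 + 18*s + 9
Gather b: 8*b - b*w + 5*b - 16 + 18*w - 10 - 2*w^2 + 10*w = b*(13 - w) - 2*w^2 + 28*w - 26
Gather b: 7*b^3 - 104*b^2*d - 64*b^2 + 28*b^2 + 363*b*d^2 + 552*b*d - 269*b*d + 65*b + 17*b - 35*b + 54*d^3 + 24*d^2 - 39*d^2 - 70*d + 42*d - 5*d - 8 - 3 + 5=7*b^3 + b^2*(-104*d - 36) + b*(363*d^2 + 283*d + 47) + 54*d^3 - 15*d^2 - 33*d - 6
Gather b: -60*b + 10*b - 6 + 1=-50*b - 5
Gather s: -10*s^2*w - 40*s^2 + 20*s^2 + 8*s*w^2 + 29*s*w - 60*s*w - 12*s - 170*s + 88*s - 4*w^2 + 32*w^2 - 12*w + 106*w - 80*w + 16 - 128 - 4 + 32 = s^2*(-10*w - 20) + s*(8*w^2 - 31*w - 94) + 28*w^2 + 14*w - 84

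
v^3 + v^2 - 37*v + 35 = (v - 5)*(v - 1)*(v + 7)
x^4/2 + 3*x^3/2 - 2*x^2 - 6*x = x*(x/2 + 1)*(x - 2)*(x + 3)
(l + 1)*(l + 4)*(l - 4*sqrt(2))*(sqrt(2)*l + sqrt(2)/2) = sqrt(2)*l^4 - 8*l^3 + 11*sqrt(2)*l^3/2 - 44*l^2 + 13*sqrt(2)*l^2/2 - 52*l + 2*sqrt(2)*l - 16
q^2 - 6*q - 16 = (q - 8)*(q + 2)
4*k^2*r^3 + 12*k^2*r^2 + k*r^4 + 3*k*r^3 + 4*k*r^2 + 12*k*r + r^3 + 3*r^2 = r*(4*k + r)*(r + 3)*(k*r + 1)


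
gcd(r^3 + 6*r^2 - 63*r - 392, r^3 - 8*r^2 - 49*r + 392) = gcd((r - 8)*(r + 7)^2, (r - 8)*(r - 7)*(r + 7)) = r^2 - r - 56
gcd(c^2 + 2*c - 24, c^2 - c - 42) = c + 6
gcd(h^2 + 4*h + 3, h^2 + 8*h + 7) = h + 1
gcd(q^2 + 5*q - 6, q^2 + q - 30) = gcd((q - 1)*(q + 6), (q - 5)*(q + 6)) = q + 6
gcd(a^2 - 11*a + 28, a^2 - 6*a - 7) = a - 7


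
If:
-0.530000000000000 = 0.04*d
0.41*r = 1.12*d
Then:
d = -13.25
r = -36.20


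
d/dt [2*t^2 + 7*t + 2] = 4*t + 7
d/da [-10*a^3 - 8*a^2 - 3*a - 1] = -30*a^2 - 16*a - 3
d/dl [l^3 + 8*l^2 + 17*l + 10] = 3*l^2 + 16*l + 17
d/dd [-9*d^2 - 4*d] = -18*d - 4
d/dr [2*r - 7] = 2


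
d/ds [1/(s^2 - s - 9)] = (1 - 2*s)/(-s^2 + s + 9)^2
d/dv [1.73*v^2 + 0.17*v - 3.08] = 3.46*v + 0.17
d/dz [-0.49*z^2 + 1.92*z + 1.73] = 1.92 - 0.98*z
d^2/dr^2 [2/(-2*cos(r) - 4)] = (cos(r)^2 - 2*cos(r) - 2)/(cos(r) + 2)^3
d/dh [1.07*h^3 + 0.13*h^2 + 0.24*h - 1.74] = 3.21*h^2 + 0.26*h + 0.24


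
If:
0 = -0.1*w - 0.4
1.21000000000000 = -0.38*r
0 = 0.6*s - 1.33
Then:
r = -3.18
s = 2.22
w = -4.00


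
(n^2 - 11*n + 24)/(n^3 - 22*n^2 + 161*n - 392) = (n - 3)/(n^2 - 14*n + 49)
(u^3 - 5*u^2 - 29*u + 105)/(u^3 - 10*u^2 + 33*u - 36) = (u^2 - 2*u - 35)/(u^2 - 7*u + 12)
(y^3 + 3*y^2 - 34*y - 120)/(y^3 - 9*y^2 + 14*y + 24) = (y^2 + 9*y + 20)/(y^2 - 3*y - 4)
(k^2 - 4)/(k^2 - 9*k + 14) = (k + 2)/(k - 7)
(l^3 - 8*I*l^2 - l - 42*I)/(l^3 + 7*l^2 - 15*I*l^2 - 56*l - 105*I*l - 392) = (l^2 - I*l + 6)/(l^2 + l*(7 - 8*I) - 56*I)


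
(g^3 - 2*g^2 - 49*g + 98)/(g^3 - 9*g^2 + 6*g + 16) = (g^2 - 49)/(g^2 - 7*g - 8)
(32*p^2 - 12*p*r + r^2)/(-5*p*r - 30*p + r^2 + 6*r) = (-32*p^2 + 12*p*r - r^2)/(5*p*r + 30*p - r^2 - 6*r)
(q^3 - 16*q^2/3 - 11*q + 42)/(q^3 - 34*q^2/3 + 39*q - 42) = (q + 3)/(q - 3)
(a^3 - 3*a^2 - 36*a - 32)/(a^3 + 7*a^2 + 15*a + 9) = (a^2 - 4*a - 32)/(a^2 + 6*a + 9)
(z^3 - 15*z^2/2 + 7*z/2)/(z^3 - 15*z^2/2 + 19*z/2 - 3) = z*(z - 7)/(z^2 - 7*z + 6)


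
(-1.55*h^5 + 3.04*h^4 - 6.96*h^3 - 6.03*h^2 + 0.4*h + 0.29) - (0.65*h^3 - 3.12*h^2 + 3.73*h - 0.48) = -1.55*h^5 + 3.04*h^4 - 7.61*h^3 - 2.91*h^2 - 3.33*h + 0.77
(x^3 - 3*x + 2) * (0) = 0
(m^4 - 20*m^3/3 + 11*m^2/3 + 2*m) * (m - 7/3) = m^5 - 9*m^4 + 173*m^3/9 - 59*m^2/9 - 14*m/3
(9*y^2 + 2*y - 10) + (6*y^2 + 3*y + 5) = 15*y^2 + 5*y - 5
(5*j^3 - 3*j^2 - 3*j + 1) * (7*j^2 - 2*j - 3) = 35*j^5 - 31*j^4 - 30*j^3 + 22*j^2 + 7*j - 3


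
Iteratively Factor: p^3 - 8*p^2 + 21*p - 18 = (p - 3)*(p^2 - 5*p + 6) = (p - 3)*(p - 2)*(p - 3)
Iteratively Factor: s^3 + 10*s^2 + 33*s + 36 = (s + 3)*(s^2 + 7*s + 12) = (s + 3)^2*(s + 4)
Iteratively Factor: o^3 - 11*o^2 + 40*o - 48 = (o - 4)*(o^2 - 7*o + 12) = (o - 4)^2*(o - 3)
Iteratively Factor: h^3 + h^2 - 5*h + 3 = (h - 1)*(h^2 + 2*h - 3) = (h - 1)^2*(h + 3)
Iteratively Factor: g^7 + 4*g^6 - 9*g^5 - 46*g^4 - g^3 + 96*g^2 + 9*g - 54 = (g - 3)*(g^6 + 7*g^5 + 12*g^4 - 10*g^3 - 31*g^2 + 3*g + 18) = (g - 3)*(g + 2)*(g^5 + 5*g^4 + 2*g^3 - 14*g^2 - 3*g + 9) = (g - 3)*(g - 1)*(g + 2)*(g^4 + 6*g^3 + 8*g^2 - 6*g - 9) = (g - 3)*(g - 1)*(g + 2)*(g + 3)*(g^3 + 3*g^2 - g - 3) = (g - 3)*(g - 1)^2*(g + 2)*(g + 3)*(g^2 + 4*g + 3) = (g - 3)*(g - 1)^2*(g + 1)*(g + 2)*(g + 3)*(g + 3)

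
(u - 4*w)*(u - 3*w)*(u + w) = u^3 - 6*u^2*w + 5*u*w^2 + 12*w^3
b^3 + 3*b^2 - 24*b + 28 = (b - 2)^2*(b + 7)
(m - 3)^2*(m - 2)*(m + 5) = m^4 - 3*m^3 - 19*m^2 + 87*m - 90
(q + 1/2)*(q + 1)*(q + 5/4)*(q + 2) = q^4 + 19*q^3/4 + 63*q^2/8 + 43*q/8 + 5/4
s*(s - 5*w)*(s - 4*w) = s^3 - 9*s^2*w + 20*s*w^2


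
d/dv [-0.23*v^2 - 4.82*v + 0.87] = -0.46*v - 4.82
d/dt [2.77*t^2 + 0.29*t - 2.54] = 5.54*t + 0.29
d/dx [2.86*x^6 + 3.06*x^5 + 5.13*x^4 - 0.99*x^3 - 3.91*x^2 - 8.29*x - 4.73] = 17.16*x^5 + 15.3*x^4 + 20.52*x^3 - 2.97*x^2 - 7.82*x - 8.29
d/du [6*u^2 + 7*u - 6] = 12*u + 7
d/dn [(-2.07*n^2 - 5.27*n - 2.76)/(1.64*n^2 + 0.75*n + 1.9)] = (7.0903*n^2 + 1.1868*n - 7.943)/(2.6896*n^4 + 2.46*n^3 + 6.7945*n^2 + 2.85*n + 3.61)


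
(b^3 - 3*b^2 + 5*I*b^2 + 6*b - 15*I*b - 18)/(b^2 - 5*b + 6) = (b^2 + 5*I*b + 6)/(b - 2)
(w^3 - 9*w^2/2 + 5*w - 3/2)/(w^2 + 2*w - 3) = (2*w^2 - 7*w + 3)/(2*(w + 3))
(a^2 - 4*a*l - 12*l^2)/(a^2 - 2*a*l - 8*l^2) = (a - 6*l)/(a - 4*l)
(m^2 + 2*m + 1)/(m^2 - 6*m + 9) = (m^2 + 2*m + 1)/(m^2 - 6*m + 9)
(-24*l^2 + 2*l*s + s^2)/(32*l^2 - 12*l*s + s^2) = (6*l + s)/(-8*l + s)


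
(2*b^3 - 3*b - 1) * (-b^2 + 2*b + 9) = -2*b^5 + 4*b^4 + 21*b^3 - 5*b^2 - 29*b - 9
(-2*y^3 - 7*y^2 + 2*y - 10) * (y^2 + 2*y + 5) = -2*y^5 - 11*y^4 - 22*y^3 - 41*y^2 - 10*y - 50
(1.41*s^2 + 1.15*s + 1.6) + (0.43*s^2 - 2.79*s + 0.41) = 1.84*s^2 - 1.64*s + 2.01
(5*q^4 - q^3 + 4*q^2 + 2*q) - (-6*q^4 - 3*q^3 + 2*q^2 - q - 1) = 11*q^4 + 2*q^3 + 2*q^2 + 3*q + 1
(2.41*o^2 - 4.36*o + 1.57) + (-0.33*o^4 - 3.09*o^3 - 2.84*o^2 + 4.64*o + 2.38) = -0.33*o^4 - 3.09*o^3 - 0.43*o^2 + 0.279999999999999*o + 3.95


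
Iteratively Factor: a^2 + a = (a)*(a + 1)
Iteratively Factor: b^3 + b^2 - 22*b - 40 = (b + 4)*(b^2 - 3*b - 10) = (b + 2)*(b + 4)*(b - 5)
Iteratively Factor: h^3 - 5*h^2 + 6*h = (h - 3)*(h^2 - 2*h) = (h - 3)*(h - 2)*(h)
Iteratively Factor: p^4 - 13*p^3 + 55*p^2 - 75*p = (p - 3)*(p^3 - 10*p^2 + 25*p) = (p - 5)*(p - 3)*(p^2 - 5*p) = p*(p - 5)*(p - 3)*(p - 5)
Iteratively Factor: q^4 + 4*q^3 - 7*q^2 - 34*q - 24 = (q + 1)*(q^3 + 3*q^2 - 10*q - 24) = (q + 1)*(q + 4)*(q^2 - q - 6) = (q + 1)*(q + 2)*(q + 4)*(q - 3)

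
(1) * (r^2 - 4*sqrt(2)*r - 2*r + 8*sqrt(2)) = r^2 - 4*sqrt(2)*r - 2*r + 8*sqrt(2)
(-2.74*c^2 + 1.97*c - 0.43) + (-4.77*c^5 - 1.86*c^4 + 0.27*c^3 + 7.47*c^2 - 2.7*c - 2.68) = -4.77*c^5 - 1.86*c^4 + 0.27*c^3 + 4.73*c^2 - 0.73*c - 3.11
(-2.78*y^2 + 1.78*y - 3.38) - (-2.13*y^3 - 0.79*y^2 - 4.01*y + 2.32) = 2.13*y^3 - 1.99*y^2 + 5.79*y - 5.7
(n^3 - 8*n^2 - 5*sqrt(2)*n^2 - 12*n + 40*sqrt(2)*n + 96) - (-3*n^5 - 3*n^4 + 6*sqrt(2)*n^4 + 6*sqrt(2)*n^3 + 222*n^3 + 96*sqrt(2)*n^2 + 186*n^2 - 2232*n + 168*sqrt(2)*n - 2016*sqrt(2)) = 3*n^5 - 6*sqrt(2)*n^4 + 3*n^4 - 221*n^3 - 6*sqrt(2)*n^3 - 194*n^2 - 101*sqrt(2)*n^2 - 128*sqrt(2)*n + 2220*n + 96 + 2016*sqrt(2)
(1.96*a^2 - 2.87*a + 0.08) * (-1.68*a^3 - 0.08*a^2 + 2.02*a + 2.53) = -3.2928*a^5 + 4.6648*a^4 + 4.0544*a^3 - 0.845000000000002*a^2 - 7.0995*a + 0.2024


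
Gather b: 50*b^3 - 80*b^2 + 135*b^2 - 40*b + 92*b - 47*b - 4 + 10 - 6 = 50*b^3 + 55*b^2 + 5*b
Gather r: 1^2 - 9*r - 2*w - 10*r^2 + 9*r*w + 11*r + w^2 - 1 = -10*r^2 + r*(9*w + 2) + w^2 - 2*w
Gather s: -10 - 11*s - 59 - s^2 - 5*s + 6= -s^2 - 16*s - 63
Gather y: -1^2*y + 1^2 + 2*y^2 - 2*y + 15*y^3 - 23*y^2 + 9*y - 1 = 15*y^3 - 21*y^2 + 6*y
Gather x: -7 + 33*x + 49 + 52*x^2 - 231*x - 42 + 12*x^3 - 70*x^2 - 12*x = 12*x^3 - 18*x^2 - 210*x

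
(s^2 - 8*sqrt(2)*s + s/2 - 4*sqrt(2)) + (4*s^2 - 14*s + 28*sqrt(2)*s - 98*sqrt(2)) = 5*s^2 - 27*s/2 + 20*sqrt(2)*s - 102*sqrt(2)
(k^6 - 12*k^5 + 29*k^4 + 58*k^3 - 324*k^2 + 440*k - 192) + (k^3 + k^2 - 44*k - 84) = k^6 - 12*k^5 + 29*k^4 + 59*k^3 - 323*k^2 + 396*k - 276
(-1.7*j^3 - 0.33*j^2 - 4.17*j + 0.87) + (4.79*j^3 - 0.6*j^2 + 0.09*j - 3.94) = 3.09*j^3 - 0.93*j^2 - 4.08*j - 3.07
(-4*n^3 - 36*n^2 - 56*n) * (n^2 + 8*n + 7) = -4*n^5 - 68*n^4 - 372*n^3 - 700*n^2 - 392*n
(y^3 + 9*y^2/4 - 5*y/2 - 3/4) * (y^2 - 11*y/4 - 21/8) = y^5 - y^4/2 - 181*y^3/16 + 7*y^2/32 + 69*y/8 + 63/32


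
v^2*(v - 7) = v^3 - 7*v^2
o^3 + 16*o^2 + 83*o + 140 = (o + 4)*(o + 5)*(o + 7)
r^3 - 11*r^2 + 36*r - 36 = (r - 6)*(r - 3)*(r - 2)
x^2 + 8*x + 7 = (x + 1)*(x + 7)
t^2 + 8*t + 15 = (t + 3)*(t + 5)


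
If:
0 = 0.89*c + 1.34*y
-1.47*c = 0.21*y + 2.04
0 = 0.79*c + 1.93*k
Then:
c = -1.53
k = 0.63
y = 1.02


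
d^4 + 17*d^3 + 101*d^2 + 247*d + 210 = (d + 2)*(d + 3)*(d + 5)*(d + 7)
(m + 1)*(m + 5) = m^2 + 6*m + 5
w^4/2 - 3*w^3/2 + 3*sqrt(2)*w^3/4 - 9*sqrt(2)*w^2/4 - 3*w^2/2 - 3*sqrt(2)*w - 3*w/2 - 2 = (w - 4)*(w + sqrt(2))*(sqrt(2)*w/2 + 1/2)*(sqrt(2)*w/2 + sqrt(2)/2)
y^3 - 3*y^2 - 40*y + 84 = (y - 7)*(y - 2)*(y + 6)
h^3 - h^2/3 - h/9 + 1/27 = (h - 1/3)^2*(h + 1/3)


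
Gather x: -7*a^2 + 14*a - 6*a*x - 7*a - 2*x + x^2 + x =-7*a^2 + 7*a + x^2 + x*(-6*a - 1)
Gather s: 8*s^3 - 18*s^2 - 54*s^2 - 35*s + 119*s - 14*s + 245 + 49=8*s^3 - 72*s^2 + 70*s + 294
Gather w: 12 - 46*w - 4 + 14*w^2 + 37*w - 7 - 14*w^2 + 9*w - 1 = 0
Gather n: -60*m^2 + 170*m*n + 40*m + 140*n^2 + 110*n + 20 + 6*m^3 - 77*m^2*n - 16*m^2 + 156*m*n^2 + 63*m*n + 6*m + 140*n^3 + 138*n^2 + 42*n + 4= 6*m^3 - 76*m^2 + 46*m + 140*n^3 + n^2*(156*m + 278) + n*(-77*m^2 + 233*m + 152) + 24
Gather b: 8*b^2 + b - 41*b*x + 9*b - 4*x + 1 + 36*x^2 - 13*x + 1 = 8*b^2 + b*(10 - 41*x) + 36*x^2 - 17*x + 2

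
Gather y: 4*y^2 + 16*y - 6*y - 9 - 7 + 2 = 4*y^2 + 10*y - 14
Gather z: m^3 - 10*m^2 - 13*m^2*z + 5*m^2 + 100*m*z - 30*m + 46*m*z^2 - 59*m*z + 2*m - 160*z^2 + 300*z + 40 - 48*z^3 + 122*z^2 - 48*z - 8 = m^3 - 5*m^2 - 28*m - 48*z^3 + z^2*(46*m - 38) + z*(-13*m^2 + 41*m + 252) + 32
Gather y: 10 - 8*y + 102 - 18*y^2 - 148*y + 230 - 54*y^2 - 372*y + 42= -72*y^2 - 528*y + 384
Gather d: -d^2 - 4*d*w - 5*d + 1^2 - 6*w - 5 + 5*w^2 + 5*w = -d^2 + d*(-4*w - 5) + 5*w^2 - w - 4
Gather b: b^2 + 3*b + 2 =b^2 + 3*b + 2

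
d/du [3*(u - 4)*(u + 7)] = 6*u + 9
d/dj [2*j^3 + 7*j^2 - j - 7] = 6*j^2 + 14*j - 1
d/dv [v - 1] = 1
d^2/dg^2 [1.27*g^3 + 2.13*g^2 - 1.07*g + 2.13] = 7.62*g + 4.26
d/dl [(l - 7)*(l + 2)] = 2*l - 5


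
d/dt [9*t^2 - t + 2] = 18*t - 1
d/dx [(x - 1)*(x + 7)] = 2*x + 6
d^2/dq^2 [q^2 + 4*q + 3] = 2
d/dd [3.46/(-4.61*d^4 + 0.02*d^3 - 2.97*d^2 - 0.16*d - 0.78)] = (63.8024*d^3 - 0.2076*d^2 + 20.5524*d + 0.5536)/(4.61*d^4 - 0.02*d^3 + 2.97*d^2 + 0.16*d + 0.78)^2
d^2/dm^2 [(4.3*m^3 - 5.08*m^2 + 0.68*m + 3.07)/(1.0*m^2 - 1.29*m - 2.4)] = (1.4210854715202e-14*m^4 + 23.20486*m^3 + 25.1447999999999*m^2 + 134.6382*m - 37.778586)/(1.0*m^6 - 3.87*m^5 - 2.2077*m^4 + 16.429311*m^3 + 5.29848*m^2 - 22.2912*m - 13.824)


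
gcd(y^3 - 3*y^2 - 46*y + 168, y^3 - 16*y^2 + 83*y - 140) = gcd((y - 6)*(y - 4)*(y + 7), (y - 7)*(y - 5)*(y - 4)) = y - 4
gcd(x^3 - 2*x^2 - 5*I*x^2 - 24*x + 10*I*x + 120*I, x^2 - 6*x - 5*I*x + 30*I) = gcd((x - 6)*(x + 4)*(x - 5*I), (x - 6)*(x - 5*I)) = x^2 + x*(-6 - 5*I) + 30*I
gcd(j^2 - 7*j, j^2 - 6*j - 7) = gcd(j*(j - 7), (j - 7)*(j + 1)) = j - 7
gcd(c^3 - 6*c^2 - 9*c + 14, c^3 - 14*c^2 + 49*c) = c - 7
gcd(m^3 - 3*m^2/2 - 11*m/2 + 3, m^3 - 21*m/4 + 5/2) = m - 1/2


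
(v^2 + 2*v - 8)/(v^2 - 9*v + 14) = (v + 4)/(v - 7)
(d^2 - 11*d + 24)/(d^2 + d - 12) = (d - 8)/(d + 4)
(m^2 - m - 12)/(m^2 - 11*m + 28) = (m + 3)/(m - 7)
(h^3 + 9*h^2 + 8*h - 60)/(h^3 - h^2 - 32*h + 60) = (h + 5)/(h - 5)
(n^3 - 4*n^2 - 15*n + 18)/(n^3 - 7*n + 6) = (n - 6)/(n - 2)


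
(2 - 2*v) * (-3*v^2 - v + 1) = 6*v^3 - 4*v^2 - 4*v + 2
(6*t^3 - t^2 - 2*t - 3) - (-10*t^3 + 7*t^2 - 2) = 16*t^3 - 8*t^2 - 2*t - 1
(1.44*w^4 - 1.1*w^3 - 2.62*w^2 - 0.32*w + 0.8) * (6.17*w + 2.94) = 8.8848*w^5 - 2.5534*w^4 - 19.3994*w^3 - 9.6772*w^2 + 3.9952*w + 2.352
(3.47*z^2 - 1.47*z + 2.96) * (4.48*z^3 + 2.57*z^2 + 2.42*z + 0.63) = 15.5456*z^5 + 2.3323*z^4 + 17.8803*z^3 + 6.2359*z^2 + 6.2371*z + 1.8648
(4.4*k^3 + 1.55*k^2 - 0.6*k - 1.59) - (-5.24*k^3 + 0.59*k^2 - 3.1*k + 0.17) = 9.64*k^3 + 0.96*k^2 + 2.5*k - 1.76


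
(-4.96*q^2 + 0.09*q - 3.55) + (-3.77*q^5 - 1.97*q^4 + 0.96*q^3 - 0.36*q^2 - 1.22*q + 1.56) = -3.77*q^5 - 1.97*q^4 + 0.96*q^3 - 5.32*q^2 - 1.13*q - 1.99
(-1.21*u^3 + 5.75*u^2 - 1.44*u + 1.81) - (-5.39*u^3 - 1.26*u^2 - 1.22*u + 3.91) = 4.18*u^3 + 7.01*u^2 - 0.22*u - 2.1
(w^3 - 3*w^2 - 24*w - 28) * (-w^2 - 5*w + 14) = -w^5 - 2*w^4 + 53*w^3 + 106*w^2 - 196*w - 392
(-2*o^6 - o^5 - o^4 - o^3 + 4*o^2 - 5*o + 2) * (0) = 0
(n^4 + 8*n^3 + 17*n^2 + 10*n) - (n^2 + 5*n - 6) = n^4 + 8*n^3 + 16*n^2 + 5*n + 6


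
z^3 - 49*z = z*(z - 7)*(z + 7)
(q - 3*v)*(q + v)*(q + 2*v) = q^3 - 7*q*v^2 - 6*v^3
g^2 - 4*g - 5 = (g - 5)*(g + 1)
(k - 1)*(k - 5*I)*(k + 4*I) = k^3 - k^2 - I*k^2 + 20*k + I*k - 20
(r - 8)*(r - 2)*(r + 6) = r^3 - 4*r^2 - 44*r + 96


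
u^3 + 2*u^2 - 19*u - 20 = (u - 4)*(u + 1)*(u + 5)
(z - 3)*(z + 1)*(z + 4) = z^3 + 2*z^2 - 11*z - 12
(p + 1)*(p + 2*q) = p^2 + 2*p*q + p + 2*q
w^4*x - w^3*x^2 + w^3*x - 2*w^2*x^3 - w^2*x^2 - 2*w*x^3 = w*(w - 2*x)*(w + x)*(w*x + x)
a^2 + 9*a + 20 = (a + 4)*(a + 5)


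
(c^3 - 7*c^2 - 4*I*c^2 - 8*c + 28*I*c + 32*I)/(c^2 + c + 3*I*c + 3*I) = (c^2 - 4*c*(2 + I) + 32*I)/(c + 3*I)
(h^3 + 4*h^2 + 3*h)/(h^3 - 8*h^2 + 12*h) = (h^2 + 4*h + 3)/(h^2 - 8*h + 12)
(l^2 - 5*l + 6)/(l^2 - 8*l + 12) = (l - 3)/(l - 6)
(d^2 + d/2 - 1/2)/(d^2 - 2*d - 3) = (d - 1/2)/(d - 3)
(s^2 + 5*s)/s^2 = (s + 5)/s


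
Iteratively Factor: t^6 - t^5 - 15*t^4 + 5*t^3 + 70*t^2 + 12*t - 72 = (t + 2)*(t^5 - 3*t^4 - 9*t^3 + 23*t^2 + 24*t - 36) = (t + 2)^2*(t^4 - 5*t^3 + t^2 + 21*t - 18) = (t + 2)^3*(t^3 - 7*t^2 + 15*t - 9) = (t - 3)*(t + 2)^3*(t^2 - 4*t + 3) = (t - 3)^2*(t + 2)^3*(t - 1)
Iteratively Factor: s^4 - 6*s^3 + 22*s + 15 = (s - 3)*(s^3 - 3*s^2 - 9*s - 5) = (s - 5)*(s - 3)*(s^2 + 2*s + 1) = (s - 5)*(s - 3)*(s + 1)*(s + 1)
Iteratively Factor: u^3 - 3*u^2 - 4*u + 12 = (u + 2)*(u^2 - 5*u + 6) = (u - 3)*(u + 2)*(u - 2)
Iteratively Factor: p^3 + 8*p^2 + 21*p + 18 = (p + 2)*(p^2 + 6*p + 9) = (p + 2)*(p + 3)*(p + 3)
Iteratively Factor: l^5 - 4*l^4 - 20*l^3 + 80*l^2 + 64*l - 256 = (l - 2)*(l^4 - 2*l^3 - 24*l^2 + 32*l + 128) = (l - 4)*(l - 2)*(l^3 + 2*l^2 - 16*l - 32) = (l - 4)*(l - 2)*(l + 4)*(l^2 - 2*l - 8) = (l - 4)^2*(l - 2)*(l + 4)*(l + 2)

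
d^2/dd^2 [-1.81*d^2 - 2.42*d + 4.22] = -3.62000000000000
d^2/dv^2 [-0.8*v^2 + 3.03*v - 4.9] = -1.60000000000000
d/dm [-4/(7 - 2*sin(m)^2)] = -8*sin(2*m)/(cos(2*m) + 6)^2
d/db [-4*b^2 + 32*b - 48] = 32 - 8*b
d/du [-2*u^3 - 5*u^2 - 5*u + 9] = -6*u^2 - 10*u - 5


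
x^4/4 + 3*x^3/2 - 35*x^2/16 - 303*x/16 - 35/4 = (x/4 + 1)*(x - 7/2)*(x + 1/2)*(x + 5)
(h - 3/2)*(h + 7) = h^2 + 11*h/2 - 21/2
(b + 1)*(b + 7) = b^2 + 8*b + 7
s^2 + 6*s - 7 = (s - 1)*(s + 7)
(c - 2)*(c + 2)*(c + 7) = c^3 + 7*c^2 - 4*c - 28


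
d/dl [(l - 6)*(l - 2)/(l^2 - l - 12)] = (7*l^2 - 48*l + 108)/(l^4 - 2*l^3 - 23*l^2 + 24*l + 144)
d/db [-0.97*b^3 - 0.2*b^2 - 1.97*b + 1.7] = -2.91*b^2 - 0.4*b - 1.97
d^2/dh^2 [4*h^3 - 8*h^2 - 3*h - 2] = 24*h - 16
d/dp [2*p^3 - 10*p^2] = 2*p*(3*p - 10)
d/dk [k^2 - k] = 2*k - 1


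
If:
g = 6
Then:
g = 6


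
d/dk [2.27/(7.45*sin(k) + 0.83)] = -16.9115*cos(k)/(7.45*sin(k) + 0.83)^2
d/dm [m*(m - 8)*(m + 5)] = 3*m^2 - 6*m - 40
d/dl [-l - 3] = -1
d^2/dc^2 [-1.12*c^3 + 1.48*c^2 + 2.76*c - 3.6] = 2.96 - 6.72*c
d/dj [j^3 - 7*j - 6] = 3*j^2 - 7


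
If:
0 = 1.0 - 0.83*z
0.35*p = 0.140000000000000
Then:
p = 0.40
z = 1.20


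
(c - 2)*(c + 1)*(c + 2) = c^3 + c^2 - 4*c - 4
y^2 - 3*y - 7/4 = (y - 7/2)*(y + 1/2)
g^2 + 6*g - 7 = (g - 1)*(g + 7)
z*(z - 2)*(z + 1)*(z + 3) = z^4 + 2*z^3 - 5*z^2 - 6*z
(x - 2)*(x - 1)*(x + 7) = x^3 + 4*x^2 - 19*x + 14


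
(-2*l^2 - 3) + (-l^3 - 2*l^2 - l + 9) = -l^3 - 4*l^2 - l + 6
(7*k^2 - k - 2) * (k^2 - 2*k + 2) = 7*k^4 - 15*k^3 + 14*k^2 + 2*k - 4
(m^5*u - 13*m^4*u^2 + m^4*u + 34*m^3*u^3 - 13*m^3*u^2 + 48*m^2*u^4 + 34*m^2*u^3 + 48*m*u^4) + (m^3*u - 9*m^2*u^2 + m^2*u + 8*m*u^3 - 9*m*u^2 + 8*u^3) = m^5*u - 13*m^4*u^2 + m^4*u + 34*m^3*u^3 - 13*m^3*u^2 + m^3*u + 48*m^2*u^4 + 34*m^2*u^3 - 9*m^2*u^2 + m^2*u + 48*m*u^4 + 8*m*u^3 - 9*m*u^2 + 8*u^3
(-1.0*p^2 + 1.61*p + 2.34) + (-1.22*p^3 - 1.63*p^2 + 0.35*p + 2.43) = -1.22*p^3 - 2.63*p^2 + 1.96*p + 4.77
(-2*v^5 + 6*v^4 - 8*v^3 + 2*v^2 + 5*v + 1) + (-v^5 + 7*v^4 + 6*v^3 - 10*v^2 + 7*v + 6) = -3*v^5 + 13*v^4 - 2*v^3 - 8*v^2 + 12*v + 7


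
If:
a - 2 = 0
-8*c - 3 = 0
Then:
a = 2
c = -3/8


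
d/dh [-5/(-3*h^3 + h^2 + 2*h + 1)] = 5*(-9*h^2 + 2*h + 2)/(-3*h^3 + h^2 + 2*h + 1)^2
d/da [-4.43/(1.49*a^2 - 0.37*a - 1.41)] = (13.2014*a - 1.6391)/(-1.49*a^2 + 0.37*a + 1.41)^2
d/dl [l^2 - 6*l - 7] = 2*l - 6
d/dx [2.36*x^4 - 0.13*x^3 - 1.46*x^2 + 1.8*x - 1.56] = 9.44*x^3 - 0.39*x^2 - 2.92*x + 1.8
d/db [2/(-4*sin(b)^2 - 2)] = 2*sin(2*b)/(2 - cos(2*b))^2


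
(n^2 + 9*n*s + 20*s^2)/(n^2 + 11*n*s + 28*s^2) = (n + 5*s)/(n + 7*s)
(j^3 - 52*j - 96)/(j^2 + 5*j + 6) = (j^2 - 2*j - 48)/(j + 3)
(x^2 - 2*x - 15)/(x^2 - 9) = (x - 5)/(x - 3)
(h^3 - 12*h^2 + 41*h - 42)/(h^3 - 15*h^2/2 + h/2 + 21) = 2*(h - 3)/(2*h + 3)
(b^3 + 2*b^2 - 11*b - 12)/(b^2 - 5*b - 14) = (-b^3 - 2*b^2 + 11*b + 12)/(-b^2 + 5*b + 14)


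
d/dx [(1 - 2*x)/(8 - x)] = -15/(x - 8)^2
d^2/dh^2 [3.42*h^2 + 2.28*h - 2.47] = 6.84000000000000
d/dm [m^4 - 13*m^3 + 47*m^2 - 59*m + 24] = 4*m^3 - 39*m^2 + 94*m - 59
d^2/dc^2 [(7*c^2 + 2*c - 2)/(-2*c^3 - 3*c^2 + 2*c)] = 4*(-14*c^6 - 12*c^5 - 36*c^4 + 14*c^3 + 15*c^2 - 18*c + 4)/(c^3*(8*c^6 + 36*c^5 + 30*c^4 - 45*c^3 - 30*c^2 + 36*c - 8))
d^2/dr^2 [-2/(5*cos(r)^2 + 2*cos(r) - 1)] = (200*sin(r)^4 - 148*sin(r)^2 - 71*cos(r) + 15*cos(3*r) - 88)/(-5*sin(r)^2 + 2*cos(r) + 4)^3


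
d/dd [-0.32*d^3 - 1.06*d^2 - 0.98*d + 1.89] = -0.96*d^2 - 2.12*d - 0.98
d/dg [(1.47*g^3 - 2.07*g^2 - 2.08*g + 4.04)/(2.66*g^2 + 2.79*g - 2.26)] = (3.9102*g^4 + 8.2026*g^3 - 10.2091*g^2 - 12.1364*g - 6.5708)/(7.0756*g^4 + 14.8428*g^3 - 4.2391*g^2 - 12.6108*g + 5.1076)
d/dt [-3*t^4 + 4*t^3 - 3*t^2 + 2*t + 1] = -12*t^3 + 12*t^2 - 6*t + 2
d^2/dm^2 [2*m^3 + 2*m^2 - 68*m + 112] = 12*m + 4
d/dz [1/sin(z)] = -cos(z)/sin(z)^2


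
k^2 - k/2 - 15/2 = (k - 3)*(k + 5/2)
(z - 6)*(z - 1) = z^2 - 7*z + 6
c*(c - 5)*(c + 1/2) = c^3 - 9*c^2/2 - 5*c/2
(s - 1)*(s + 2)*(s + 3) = s^3 + 4*s^2 + s - 6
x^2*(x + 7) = x^3 + 7*x^2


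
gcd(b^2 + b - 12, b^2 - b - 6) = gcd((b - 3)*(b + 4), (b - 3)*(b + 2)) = b - 3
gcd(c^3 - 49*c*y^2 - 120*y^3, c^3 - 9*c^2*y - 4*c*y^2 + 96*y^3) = -c^2 + 5*c*y + 24*y^2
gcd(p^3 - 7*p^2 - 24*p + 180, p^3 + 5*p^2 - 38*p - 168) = p - 6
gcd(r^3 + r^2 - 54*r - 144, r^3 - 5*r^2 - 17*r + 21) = r + 3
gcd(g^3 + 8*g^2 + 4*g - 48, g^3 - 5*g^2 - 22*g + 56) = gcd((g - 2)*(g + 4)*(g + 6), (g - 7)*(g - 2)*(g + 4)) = g^2 + 2*g - 8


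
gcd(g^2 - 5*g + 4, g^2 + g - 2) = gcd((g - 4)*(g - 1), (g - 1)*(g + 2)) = g - 1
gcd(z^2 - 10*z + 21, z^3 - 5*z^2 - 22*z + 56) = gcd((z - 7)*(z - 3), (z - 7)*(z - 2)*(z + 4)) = z - 7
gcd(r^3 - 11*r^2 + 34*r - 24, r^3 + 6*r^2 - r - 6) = r - 1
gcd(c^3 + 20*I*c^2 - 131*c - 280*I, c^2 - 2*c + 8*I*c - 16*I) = c + 8*I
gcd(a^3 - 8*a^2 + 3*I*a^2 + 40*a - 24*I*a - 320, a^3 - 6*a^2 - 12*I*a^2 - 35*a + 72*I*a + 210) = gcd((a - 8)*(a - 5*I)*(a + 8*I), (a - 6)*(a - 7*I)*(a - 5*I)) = a - 5*I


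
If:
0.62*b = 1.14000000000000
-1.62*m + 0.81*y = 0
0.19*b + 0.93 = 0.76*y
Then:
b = 1.84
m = 0.84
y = 1.68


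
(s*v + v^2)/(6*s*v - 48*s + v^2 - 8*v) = v*(s + v)/(6*s*v - 48*s + v^2 - 8*v)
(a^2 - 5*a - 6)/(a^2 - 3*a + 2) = (a^2 - 5*a - 6)/(a^2 - 3*a + 2)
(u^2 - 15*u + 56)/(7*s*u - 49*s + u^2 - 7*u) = (u - 8)/(7*s + u)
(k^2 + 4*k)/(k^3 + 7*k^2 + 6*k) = (k + 4)/(k^2 + 7*k + 6)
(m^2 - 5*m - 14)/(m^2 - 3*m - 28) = (m + 2)/(m + 4)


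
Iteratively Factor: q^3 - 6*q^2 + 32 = (q - 4)*(q^2 - 2*q - 8) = (q - 4)^2*(q + 2)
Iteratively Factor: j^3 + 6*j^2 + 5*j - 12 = (j - 1)*(j^2 + 7*j + 12) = (j - 1)*(j + 3)*(j + 4)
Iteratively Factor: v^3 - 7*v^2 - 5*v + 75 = (v - 5)*(v^2 - 2*v - 15) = (v - 5)*(v + 3)*(v - 5)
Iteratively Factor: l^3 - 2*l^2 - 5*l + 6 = (l - 1)*(l^2 - l - 6) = (l - 3)*(l - 1)*(l + 2)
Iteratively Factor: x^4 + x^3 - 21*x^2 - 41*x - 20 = (x + 4)*(x^3 - 3*x^2 - 9*x - 5) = (x + 1)*(x + 4)*(x^2 - 4*x - 5) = (x + 1)^2*(x + 4)*(x - 5)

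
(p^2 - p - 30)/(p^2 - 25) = (p - 6)/(p - 5)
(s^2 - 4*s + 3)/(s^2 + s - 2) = (s - 3)/(s + 2)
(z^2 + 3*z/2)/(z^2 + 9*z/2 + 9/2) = z/(z + 3)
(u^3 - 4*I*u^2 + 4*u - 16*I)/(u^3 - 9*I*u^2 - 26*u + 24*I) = (u + 2*I)/(u - 3*I)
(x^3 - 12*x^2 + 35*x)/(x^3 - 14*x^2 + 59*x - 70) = x/(x - 2)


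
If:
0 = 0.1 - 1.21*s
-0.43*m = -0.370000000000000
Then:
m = 0.86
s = 0.08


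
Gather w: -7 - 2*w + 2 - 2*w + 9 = 4 - 4*w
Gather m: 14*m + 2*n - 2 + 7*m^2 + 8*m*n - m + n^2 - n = 7*m^2 + m*(8*n + 13) + n^2 + n - 2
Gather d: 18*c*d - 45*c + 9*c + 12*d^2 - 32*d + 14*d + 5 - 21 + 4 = -36*c + 12*d^2 + d*(18*c - 18) - 12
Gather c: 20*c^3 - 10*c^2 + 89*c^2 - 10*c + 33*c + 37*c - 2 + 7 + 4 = 20*c^3 + 79*c^2 + 60*c + 9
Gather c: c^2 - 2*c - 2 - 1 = c^2 - 2*c - 3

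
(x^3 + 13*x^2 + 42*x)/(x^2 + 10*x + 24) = x*(x + 7)/(x + 4)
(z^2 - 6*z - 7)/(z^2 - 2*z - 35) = (z + 1)/(z + 5)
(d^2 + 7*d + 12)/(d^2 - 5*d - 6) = (d^2 + 7*d + 12)/(d^2 - 5*d - 6)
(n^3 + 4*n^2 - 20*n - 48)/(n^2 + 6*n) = n - 2 - 8/n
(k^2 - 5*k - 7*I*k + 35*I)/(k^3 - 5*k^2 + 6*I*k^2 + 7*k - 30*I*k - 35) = (k - 7*I)/(k^2 + 6*I*k + 7)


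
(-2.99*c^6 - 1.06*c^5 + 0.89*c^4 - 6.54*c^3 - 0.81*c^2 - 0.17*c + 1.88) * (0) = 0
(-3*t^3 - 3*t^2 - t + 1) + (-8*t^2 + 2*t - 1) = -3*t^3 - 11*t^2 + t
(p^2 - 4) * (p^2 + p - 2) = p^4 + p^3 - 6*p^2 - 4*p + 8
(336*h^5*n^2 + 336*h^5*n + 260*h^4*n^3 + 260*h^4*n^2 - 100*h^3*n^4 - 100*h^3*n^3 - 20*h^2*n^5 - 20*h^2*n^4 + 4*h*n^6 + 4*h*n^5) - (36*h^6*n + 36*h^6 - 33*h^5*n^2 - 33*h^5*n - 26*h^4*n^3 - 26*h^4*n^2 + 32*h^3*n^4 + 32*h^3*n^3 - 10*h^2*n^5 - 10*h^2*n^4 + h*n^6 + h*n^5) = -36*h^6*n - 36*h^6 + 369*h^5*n^2 + 369*h^5*n + 286*h^4*n^3 + 286*h^4*n^2 - 132*h^3*n^4 - 132*h^3*n^3 - 10*h^2*n^5 - 10*h^2*n^4 + 3*h*n^6 + 3*h*n^5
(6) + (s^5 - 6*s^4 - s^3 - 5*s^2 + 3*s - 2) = s^5 - 6*s^4 - s^3 - 5*s^2 + 3*s + 4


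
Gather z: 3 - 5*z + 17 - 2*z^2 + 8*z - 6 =-2*z^2 + 3*z + 14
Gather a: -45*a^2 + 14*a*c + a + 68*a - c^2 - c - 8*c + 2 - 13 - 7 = -45*a^2 + a*(14*c + 69) - c^2 - 9*c - 18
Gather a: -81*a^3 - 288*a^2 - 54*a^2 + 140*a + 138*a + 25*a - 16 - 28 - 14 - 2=-81*a^3 - 342*a^2 + 303*a - 60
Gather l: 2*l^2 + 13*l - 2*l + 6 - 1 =2*l^2 + 11*l + 5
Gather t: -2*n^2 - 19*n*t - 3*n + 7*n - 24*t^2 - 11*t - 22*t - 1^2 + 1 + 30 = -2*n^2 + 4*n - 24*t^2 + t*(-19*n - 33) + 30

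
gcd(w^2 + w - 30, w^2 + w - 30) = w^2 + w - 30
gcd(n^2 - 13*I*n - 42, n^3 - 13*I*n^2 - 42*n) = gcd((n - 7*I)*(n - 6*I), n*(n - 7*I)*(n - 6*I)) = n^2 - 13*I*n - 42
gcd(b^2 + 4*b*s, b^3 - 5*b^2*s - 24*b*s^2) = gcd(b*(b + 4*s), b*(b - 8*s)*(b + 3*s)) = b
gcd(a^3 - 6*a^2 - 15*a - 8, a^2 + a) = a + 1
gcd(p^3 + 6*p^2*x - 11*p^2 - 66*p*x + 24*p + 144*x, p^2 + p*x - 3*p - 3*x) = p - 3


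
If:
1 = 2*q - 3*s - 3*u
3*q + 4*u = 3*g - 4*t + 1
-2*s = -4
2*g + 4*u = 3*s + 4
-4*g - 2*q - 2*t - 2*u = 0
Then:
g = -33/41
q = 322/41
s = 2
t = -375/41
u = 119/41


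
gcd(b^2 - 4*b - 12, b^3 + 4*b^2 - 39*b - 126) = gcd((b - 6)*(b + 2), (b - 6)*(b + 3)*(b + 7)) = b - 6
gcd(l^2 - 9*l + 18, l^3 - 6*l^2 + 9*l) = l - 3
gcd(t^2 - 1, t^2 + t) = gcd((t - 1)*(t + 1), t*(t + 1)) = t + 1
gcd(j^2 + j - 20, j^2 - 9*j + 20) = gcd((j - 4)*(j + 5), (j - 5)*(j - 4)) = j - 4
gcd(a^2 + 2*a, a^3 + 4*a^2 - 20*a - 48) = a + 2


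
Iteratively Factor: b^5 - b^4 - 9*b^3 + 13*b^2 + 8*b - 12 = (b - 2)*(b^4 + b^3 - 7*b^2 - b + 6) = (b - 2)^2*(b^3 + 3*b^2 - b - 3) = (b - 2)^2*(b - 1)*(b^2 + 4*b + 3) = (b - 2)^2*(b - 1)*(b + 3)*(b + 1)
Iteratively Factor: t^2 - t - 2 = (t + 1)*(t - 2)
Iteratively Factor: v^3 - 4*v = (v)*(v^2 - 4) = v*(v + 2)*(v - 2)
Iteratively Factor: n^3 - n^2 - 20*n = (n)*(n^2 - n - 20) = n*(n - 5)*(n + 4)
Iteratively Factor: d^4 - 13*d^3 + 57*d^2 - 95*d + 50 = (d - 1)*(d^3 - 12*d^2 + 45*d - 50) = (d - 5)*(d - 1)*(d^2 - 7*d + 10) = (d - 5)^2*(d - 1)*(d - 2)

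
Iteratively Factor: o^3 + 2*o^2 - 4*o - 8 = (o - 2)*(o^2 + 4*o + 4) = (o - 2)*(o + 2)*(o + 2)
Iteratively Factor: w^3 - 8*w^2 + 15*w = (w - 3)*(w^2 - 5*w) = (w - 5)*(w - 3)*(w)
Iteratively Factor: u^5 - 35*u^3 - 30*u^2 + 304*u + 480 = (u + 2)*(u^4 - 2*u^3 - 31*u^2 + 32*u + 240) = (u + 2)*(u + 3)*(u^3 - 5*u^2 - 16*u + 80) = (u - 4)*(u + 2)*(u + 3)*(u^2 - u - 20) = (u - 5)*(u - 4)*(u + 2)*(u + 3)*(u + 4)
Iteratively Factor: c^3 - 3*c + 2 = (c - 1)*(c^2 + c - 2) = (c - 1)^2*(c + 2)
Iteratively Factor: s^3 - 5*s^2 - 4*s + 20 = (s - 5)*(s^2 - 4) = (s - 5)*(s + 2)*(s - 2)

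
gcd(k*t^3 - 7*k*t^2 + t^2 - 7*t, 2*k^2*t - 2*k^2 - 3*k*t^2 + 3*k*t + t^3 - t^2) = 1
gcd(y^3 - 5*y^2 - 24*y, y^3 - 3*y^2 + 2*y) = y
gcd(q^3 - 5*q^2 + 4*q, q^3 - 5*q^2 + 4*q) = q^3 - 5*q^2 + 4*q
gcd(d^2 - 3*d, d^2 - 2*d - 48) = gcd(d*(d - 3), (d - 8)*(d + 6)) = 1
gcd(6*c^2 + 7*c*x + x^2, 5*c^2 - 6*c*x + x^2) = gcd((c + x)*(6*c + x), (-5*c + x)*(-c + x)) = 1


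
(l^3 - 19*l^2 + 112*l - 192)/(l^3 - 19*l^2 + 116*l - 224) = (l^2 - 11*l + 24)/(l^2 - 11*l + 28)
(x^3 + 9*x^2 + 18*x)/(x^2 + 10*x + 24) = x*(x + 3)/(x + 4)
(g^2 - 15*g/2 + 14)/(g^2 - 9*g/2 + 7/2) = (g - 4)/(g - 1)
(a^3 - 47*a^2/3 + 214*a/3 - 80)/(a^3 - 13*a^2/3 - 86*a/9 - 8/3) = 3*(3*a^2 - 29*a + 40)/(9*a^2 + 15*a + 4)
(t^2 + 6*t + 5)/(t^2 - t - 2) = (t + 5)/(t - 2)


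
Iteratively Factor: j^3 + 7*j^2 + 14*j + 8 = (j + 4)*(j^2 + 3*j + 2) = (j + 2)*(j + 4)*(j + 1)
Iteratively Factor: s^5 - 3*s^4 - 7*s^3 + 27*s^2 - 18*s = (s - 3)*(s^4 - 7*s^2 + 6*s) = (s - 3)*(s - 1)*(s^3 + s^2 - 6*s) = s*(s - 3)*(s - 1)*(s^2 + s - 6) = s*(s - 3)*(s - 1)*(s + 3)*(s - 2)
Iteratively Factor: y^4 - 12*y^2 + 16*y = (y - 2)*(y^3 + 2*y^2 - 8*y) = y*(y - 2)*(y^2 + 2*y - 8) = y*(y - 2)^2*(y + 4)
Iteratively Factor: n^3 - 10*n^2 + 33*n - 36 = (n - 4)*(n^2 - 6*n + 9) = (n - 4)*(n - 3)*(n - 3)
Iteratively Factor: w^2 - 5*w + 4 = (w - 1)*(w - 4)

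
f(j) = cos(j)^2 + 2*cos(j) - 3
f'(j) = -2*sin(j)*cos(j) - 2*sin(j)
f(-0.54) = -0.55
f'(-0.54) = 1.91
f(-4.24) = -3.70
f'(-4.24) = -0.97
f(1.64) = -3.13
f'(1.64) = -1.86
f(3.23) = -4.00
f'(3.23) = 0.00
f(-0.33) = -0.21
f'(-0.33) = 1.26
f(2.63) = -3.98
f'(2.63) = -0.13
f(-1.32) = -2.44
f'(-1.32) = 2.42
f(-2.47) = -3.95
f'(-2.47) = 0.27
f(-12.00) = -0.60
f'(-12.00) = -1.98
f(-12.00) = -0.60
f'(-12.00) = -1.98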